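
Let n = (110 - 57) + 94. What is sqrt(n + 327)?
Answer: sqrt(474) ≈ 21.772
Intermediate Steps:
n = 147 (n = 53 + 94 = 147)
sqrt(n + 327) = sqrt(147 + 327) = sqrt(474)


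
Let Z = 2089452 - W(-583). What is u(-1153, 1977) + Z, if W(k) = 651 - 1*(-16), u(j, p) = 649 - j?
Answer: 2090587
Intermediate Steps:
W(k) = 667 (W(k) = 651 + 16 = 667)
Z = 2088785 (Z = 2089452 - 1*667 = 2089452 - 667 = 2088785)
u(-1153, 1977) + Z = (649 - 1*(-1153)) + 2088785 = (649 + 1153) + 2088785 = 1802 + 2088785 = 2090587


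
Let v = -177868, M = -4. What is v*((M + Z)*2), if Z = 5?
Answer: -355736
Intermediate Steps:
v*((M + Z)*2) = -177868*(-4 + 5)*2 = -177868*2 = -355736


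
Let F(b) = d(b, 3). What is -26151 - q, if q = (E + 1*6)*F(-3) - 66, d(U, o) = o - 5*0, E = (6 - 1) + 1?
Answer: -26121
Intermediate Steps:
E = 6 (E = 5 + 1 = 6)
d(U, o) = o (d(U, o) = o + 0 = o)
F(b) = 3
q = -30 (q = (6 + 1*6)*3 - 66 = (6 + 6)*3 - 66 = 12*3 - 66 = 36 - 66 = -30)
-26151 - q = -26151 - 1*(-30) = -26151 + 30 = -26121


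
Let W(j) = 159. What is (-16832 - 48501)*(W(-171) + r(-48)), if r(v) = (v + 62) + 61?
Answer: -15287922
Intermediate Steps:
r(v) = 123 + v (r(v) = (62 + v) + 61 = 123 + v)
(-16832 - 48501)*(W(-171) + r(-48)) = (-16832 - 48501)*(159 + (123 - 48)) = -65333*(159 + 75) = -65333*234 = -15287922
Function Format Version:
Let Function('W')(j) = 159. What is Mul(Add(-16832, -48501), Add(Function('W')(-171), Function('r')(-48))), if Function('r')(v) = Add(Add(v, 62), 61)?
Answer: -15287922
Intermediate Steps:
Function('r')(v) = Add(123, v) (Function('r')(v) = Add(Add(62, v), 61) = Add(123, v))
Mul(Add(-16832, -48501), Add(Function('W')(-171), Function('r')(-48))) = Mul(Add(-16832, -48501), Add(159, Add(123, -48))) = Mul(-65333, Add(159, 75)) = Mul(-65333, 234) = -15287922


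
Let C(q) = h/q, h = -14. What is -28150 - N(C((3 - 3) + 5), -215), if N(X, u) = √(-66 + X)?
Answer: -28150 - 2*I*√430/5 ≈ -28150.0 - 8.2946*I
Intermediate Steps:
C(q) = -14/q
-28150 - N(C((3 - 3) + 5), -215) = -28150 - √(-66 - 14/((3 - 3) + 5)) = -28150 - √(-66 - 14/(0 + 5)) = -28150 - √(-66 - 14/5) = -28150 - √(-344/5) = -28150 - 2*I*√430/5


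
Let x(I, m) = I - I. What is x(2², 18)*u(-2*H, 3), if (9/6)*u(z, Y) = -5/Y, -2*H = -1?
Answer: 0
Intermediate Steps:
H = ½ (H = -½*(-1) = ½ ≈ 0.50000)
x(I, m) = 0
u(z, Y) = -10/(3*Y) (u(z, Y) = 2*(-5/Y)/3 = -10/(3*Y))
x(2², 18)*u(-2*H, 3) = 0*(-10/3/3) = 0*(-10/3*⅓) = 0*(-10/9) = 0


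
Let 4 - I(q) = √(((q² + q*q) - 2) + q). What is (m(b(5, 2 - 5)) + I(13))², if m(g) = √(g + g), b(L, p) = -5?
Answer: (4 - √349 + I*√10)² ≈ 205.55 - 92.854*I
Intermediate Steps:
I(q) = 4 - √(-2 + q + 2*q²) (I(q) = 4 - √(((q² + q*q) - 2) + q) = 4 - √(((q² + q²) - 2) + q) = 4 - √((2*q² - 2) + q) = 4 - √((-2 + 2*q²) + q) = 4 - √(-2 + q + 2*q²))
m(g) = √2*√g (m(g) = √(2*g) = √2*√g)
(m(b(5, 2 - 5)) + I(13))² = (√2*√(-5) + (4 - √(-2 + 13 + 2*13²)))² = (√2*(I*√5) + (4 - √(-2 + 13 + 2*169)))² = (I*√10 + (4 - √(-2 + 13 + 338)))² = (I*√10 + (4 - √349))² = (4 - √349 + I*√10)²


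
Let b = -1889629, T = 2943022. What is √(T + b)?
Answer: √1053393 ≈ 1026.3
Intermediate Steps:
√(T + b) = √(2943022 - 1889629) = √1053393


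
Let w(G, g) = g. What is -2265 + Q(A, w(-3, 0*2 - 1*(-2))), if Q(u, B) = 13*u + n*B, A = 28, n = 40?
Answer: -1821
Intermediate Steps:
Q(u, B) = 13*u + 40*B
-2265 + Q(A, w(-3, 0*2 - 1*(-2))) = -2265 + (13*28 + 40*(0*2 - 1*(-2))) = -2265 + (364 + 40*(0 + 2)) = -2265 + (364 + 40*2) = -2265 + (364 + 80) = -2265 + 444 = -1821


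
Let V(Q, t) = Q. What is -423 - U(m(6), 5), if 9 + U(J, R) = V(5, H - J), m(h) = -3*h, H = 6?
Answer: -419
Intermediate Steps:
U(J, R) = -4 (U(J, R) = -9 + 5 = -4)
-423 - U(m(6), 5) = -423 - 1*(-4) = -423 + 4 = -419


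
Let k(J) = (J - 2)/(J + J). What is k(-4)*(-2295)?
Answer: -6885/4 ≈ -1721.3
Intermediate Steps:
k(J) = (-2 + J)/(2*J) (k(J) = (-2 + J)/((2*J)) = (-2 + J)*(1/(2*J)) = (-2 + J)/(2*J))
k(-4)*(-2295) = ((½)*(-2 - 4)/(-4))*(-2295) = ((½)*(-¼)*(-6))*(-2295) = (¾)*(-2295) = -6885/4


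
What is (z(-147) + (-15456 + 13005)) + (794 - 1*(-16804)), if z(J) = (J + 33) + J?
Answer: 14886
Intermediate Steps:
z(J) = 33 + 2*J (z(J) = (33 + J) + J = 33 + 2*J)
(z(-147) + (-15456 + 13005)) + (794 - 1*(-16804)) = ((33 + 2*(-147)) + (-15456 + 13005)) + (794 - 1*(-16804)) = ((33 - 294) - 2451) + (794 + 16804) = (-261 - 2451) + 17598 = -2712 + 17598 = 14886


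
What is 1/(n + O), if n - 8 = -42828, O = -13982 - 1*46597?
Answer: -1/103399 ≈ -9.6713e-6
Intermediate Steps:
O = -60579 (O = -13982 - 46597 = -60579)
n = -42820 (n = 8 - 42828 = -42820)
1/(n + O) = 1/(-42820 - 60579) = 1/(-103399) = -1/103399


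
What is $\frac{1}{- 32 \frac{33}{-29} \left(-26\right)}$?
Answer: $- \frac{29}{27456} \approx -0.0010562$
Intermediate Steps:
$\frac{1}{- 32 \frac{33}{-29} \left(-26\right)} = \frac{1}{- 32 \cdot 33 \left(- \frac{1}{29}\right) \left(-26\right)} = \frac{1}{\left(-32\right) \left(- \frac{33}{29}\right) \left(-26\right)} = \frac{1}{\frac{1056}{29} \left(-26\right)} = \frac{1}{- \frac{27456}{29}} = - \frac{29}{27456}$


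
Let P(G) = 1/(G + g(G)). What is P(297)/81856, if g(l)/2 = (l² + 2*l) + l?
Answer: 1/14611050432 ≈ 6.8441e-11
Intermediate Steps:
g(l) = 2*l² + 6*l (g(l) = 2*((l² + 2*l) + l) = 2*(l² + 3*l) = 2*l² + 6*l)
P(G) = 1/(G + 2*G*(3 + G))
P(297)/81856 = (1/(297*(7 + 2*297)))/81856 = (1/(297*(7 + 594)))*(1/81856) = ((1/297)/601)*(1/81856) = ((1/297)*(1/601))*(1/81856) = (1/178497)*(1/81856) = 1/14611050432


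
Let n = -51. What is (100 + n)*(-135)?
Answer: -6615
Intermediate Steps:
(100 + n)*(-135) = (100 - 51)*(-135) = 49*(-135) = -6615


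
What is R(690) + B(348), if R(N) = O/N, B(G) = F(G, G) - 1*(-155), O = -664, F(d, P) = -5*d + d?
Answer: -427097/345 ≈ -1238.0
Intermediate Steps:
F(d, P) = -4*d
B(G) = 155 - 4*G (B(G) = -4*G - 1*(-155) = -4*G + 155 = 155 - 4*G)
R(N) = -664/N
R(690) + B(348) = -664/690 + (155 - 4*348) = -664*1/690 + (155 - 1392) = -332/345 - 1237 = -427097/345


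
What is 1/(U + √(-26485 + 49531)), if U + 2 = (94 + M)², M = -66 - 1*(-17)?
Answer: 2023/4069483 - √23046/4069483 ≈ 0.00045981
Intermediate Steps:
M = -49 (M = -66 + 17 = -49)
U = 2023 (U = -2 + (94 - 49)² = -2 + 45² = -2 + 2025 = 2023)
1/(U + √(-26485 + 49531)) = 1/(2023 + √(-26485 + 49531)) = 1/(2023 + √23046)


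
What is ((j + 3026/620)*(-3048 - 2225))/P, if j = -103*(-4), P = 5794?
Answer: -681445609/1796140 ≈ -379.39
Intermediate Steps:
j = 412
((j + 3026/620)*(-3048 - 2225))/P = ((412 + 3026/620)*(-3048 - 2225))/5794 = ((412 + 3026*(1/620))*(-5273))*(1/5794) = ((412 + 1513/310)*(-5273))*(1/5794) = ((129233/310)*(-5273))*(1/5794) = -681445609/310*1/5794 = -681445609/1796140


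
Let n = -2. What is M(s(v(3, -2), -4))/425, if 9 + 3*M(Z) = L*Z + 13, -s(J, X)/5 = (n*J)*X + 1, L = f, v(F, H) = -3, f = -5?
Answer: -571/1275 ≈ -0.44784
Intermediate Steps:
L = -5
s(J, X) = -5 + 10*J*X (s(J, X) = -5*((-2*J)*X + 1) = -5*(-2*J*X + 1) = -5*(1 - 2*J*X) = -5 + 10*J*X)
M(Z) = 4/3 - 5*Z/3 (M(Z) = -3 + (-5*Z + 13)/3 = -3 + (13 - 5*Z)/3 = -3 + (13/3 - 5*Z/3) = 4/3 - 5*Z/3)
M(s(v(3, -2), -4))/425 = (4/3 - 5*(-5 + 10*(-3)*(-4))/3)/425 = (4/3 - 5*(-5 + 120)/3)/425 = (4/3 - 5/3*115)/425 = (4/3 - 575/3)/425 = (1/425)*(-571/3) = -571/1275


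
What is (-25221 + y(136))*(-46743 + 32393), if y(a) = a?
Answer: 359969750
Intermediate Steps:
(-25221 + y(136))*(-46743 + 32393) = (-25221 + 136)*(-46743 + 32393) = -25085*(-14350) = 359969750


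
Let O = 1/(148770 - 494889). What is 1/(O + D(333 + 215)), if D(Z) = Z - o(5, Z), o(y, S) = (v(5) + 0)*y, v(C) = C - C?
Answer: 346119/189673211 ≈ 0.0018248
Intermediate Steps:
v(C) = 0
O = -1/346119 (O = 1/(-346119) = -1/346119 ≈ -2.8892e-6)
o(y, S) = 0 (o(y, S) = (0 + 0)*y = 0*y = 0)
D(Z) = Z (D(Z) = Z - 1*0 = Z + 0 = Z)
1/(O + D(333 + 215)) = 1/(-1/346119 + (333 + 215)) = 1/(-1/346119 + 548) = 1/(189673211/346119) = 346119/189673211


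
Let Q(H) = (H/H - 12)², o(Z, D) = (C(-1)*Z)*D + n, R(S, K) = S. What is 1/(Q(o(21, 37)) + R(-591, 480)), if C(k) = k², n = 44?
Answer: -1/470 ≈ -0.0021277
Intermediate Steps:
o(Z, D) = 44 + D*Z (o(Z, D) = ((-1)²*Z)*D + 44 = (1*Z)*D + 44 = Z*D + 44 = D*Z + 44 = 44 + D*Z)
Q(H) = 121 (Q(H) = (1 - 12)² = (-11)² = 121)
1/(Q(o(21, 37)) + R(-591, 480)) = 1/(121 - 591) = 1/(-470) = -1/470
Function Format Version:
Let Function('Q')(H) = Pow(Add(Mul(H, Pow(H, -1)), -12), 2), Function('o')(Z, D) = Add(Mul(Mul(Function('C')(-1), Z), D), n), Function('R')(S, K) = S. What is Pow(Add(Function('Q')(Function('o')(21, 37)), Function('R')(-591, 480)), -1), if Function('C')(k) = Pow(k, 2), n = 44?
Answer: Rational(-1, 470) ≈ -0.0021277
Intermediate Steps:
Function('o')(Z, D) = Add(44, Mul(D, Z)) (Function('o')(Z, D) = Add(Mul(Mul(Pow(-1, 2), Z), D), 44) = Add(Mul(Mul(1, Z), D), 44) = Add(Mul(Z, D), 44) = Add(Mul(D, Z), 44) = Add(44, Mul(D, Z)))
Function('Q')(H) = 121 (Function('Q')(H) = Pow(Add(1, -12), 2) = Pow(-11, 2) = 121)
Pow(Add(Function('Q')(Function('o')(21, 37)), Function('R')(-591, 480)), -1) = Pow(Add(121, -591), -1) = Pow(-470, -1) = Rational(-1, 470)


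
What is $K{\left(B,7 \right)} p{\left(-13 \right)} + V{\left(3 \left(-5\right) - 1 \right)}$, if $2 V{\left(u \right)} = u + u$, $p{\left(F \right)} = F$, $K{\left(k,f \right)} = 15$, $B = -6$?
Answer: $-211$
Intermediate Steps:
$V{\left(u \right)} = u$ ($V{\left(u \right)} = \frac{u + u}{2} = \frac{2 u}{2} = u$)
$K{\left(B,7 \right)} p{\left(-13 \right)} + V{\left(3 \left(-5\right) - 1 \right)} = 15 \left(-13\right) + \left(3 \left(-5\right) - 1\right) = -195 - 16 = -211$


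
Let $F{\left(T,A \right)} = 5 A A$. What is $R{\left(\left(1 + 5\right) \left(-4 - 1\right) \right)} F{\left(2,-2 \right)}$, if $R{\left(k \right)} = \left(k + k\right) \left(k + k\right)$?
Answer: $72000$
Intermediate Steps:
$F{\left(T,A \right)} = 5 A^{2}$
$R{\left(k \right)} = 4 k^{2}$ ($R{\left(k \right)} = 2 k 2 k = 4 k^{2}$)
$R{\left(\left(1 + 5\right) \left(-4 - 1\right) \right)} F{\left(2,-2 \right)} = 4 \left(\left(1 + 5\right) \left(-4 - 1\right)\right)^{2} \cdot 5 \left(-2\right)^{2} = 4 \left(6 \left(-5\right)\right)^{2} \cdot 5 \cdot 4 = 4 \left(-30\right)^{2} \cdot 20 = 4 \cdot 900 \cdot 20 = 3600 \cdot 20 = 72000$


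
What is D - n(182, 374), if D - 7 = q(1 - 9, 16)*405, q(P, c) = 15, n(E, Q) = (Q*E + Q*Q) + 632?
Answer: -202494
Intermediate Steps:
n(E, Q) = 632 + Q² + E*Q (n(E, Q) = (E*Q + Q²) + 632 = (Q² + E*Q) + 632 = 632 + Q² + E*Q)
D = 6082 (D = 7 + 15*405 = 7 + 6075 = 6082)
D - n(182, 374) = 6082 - (632 + 374² + 182*374) = 6082 - (632 + 139876 + 68068) = 6082 - 1*208576 = 6082 - 208576 = -202494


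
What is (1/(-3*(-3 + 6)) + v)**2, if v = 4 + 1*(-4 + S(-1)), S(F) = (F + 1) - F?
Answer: 64/81 ≈ 0.79012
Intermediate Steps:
S(F) = 1 (S(F) = (1 + F) - F = 1)
v = 1 (v = 4 + 1*(-4 + 1) = 4 + 1*(-3) = 4 - 3 = 1)
(1/(-3*(-3 + 6)) + v)**2 = (1/(-3*(-3 + 6)) + 1)**2 = (1/(-3*3) + 1)**2 = (1/(-9) + 1)**2 = (-1/9 + 1)**2 = (8/9)**2 = 64/81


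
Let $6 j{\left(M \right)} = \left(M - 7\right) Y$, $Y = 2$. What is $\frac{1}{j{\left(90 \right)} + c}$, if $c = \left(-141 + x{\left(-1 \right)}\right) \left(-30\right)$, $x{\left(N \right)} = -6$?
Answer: $\frac{3}{13313} \approx 0.00022534$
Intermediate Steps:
$j{\left(M \right)} = - \frac{7}{3} + \frac{M}{3}$ ($j{\left(M \right)} = \frac{\left(M - 7\right) 2}{6} = \frac{\left(-7 + M\right) 2}{6} = \frac{-14 + 2 M}{6} = - \frac{7}{3} + \frac{M}{3}$)
$c = 4410$ ($c = \left(-141 - 6\right) \left(-30\right) = \left(-147\right) \left(-30\right) = 4410$)
$\frac{1}{j{\left(90 \right)} + c} = \frac{1}{\left(- \frac{7}{3} + \frac{1}{3} \cdot 90\right) + 4410} = \frac{1}{\left(- \frac{7}{3} + 30\right) + 4410} = \frac{1}{\frac{83}{3} + 4410} = \frac{1}{\frac{13313}{3}} = \frac{3}{13313}$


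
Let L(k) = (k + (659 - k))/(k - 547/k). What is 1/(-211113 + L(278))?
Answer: -76737/16199995079 ≈ -4.7369e-6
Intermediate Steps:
L(k) = 659/(k - 547/k)
1/(-211113 + L(278)) = 1/(-211113 + 659*278/(-547 + 278²)) = 1/(-211113 + 659*278/(-547 + 77284)) = 1/(-211113 + 659*278/76737) = 1/(-211113 + 659*278*(1/76737)) = 1/(-211113 + 183202/76737) = 1/(-16199995079/76737) = -76737/16199995079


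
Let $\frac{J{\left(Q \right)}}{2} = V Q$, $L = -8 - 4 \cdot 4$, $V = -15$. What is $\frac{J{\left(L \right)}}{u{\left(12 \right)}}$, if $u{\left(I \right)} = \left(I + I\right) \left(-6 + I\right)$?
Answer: $5$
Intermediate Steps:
$u{\left(I \right)} = 2 I \left(-6 + I\right)$
$L = -24$ ($L = -8 - 16 = -24$)
$J{\left(Q \right)} = - 30 Q$ ($J{\left(Q \right)} = 2 \left(- 15 Q\right) = - 30 Q$)
$\frac{J{\left(L \right)}}{u{\left(12 \right)}} = \frac{\left(-30\right) \left(-24\right)}{2 \cdot 12 \left(-6 + 12\right)} = \frac{720}{2 \cdot 12 \cdot 6} = \frac{720}{144} = 720 \cdot \frac{1}{144} = 5$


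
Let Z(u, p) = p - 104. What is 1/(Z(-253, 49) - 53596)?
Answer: -1/53651 ≈ -1.8639e-5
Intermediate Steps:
Z(u, p) = -104 + p
1/(Z(-253, 49) - 53596) = 1/((-104 + 49) - 53596) = 1/(-55 - 53596) = 1/(-53651) = -1/53651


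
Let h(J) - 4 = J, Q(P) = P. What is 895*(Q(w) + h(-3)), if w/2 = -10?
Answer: -17005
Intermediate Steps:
w = -20 (w = 2*(-10) = -20)
h(J) = 4 + J
895*(Q(w) + h(-3)) = 895*(-20 + (4 - 3)) = 895*(-20 + 1) = 895*(-19) = -17005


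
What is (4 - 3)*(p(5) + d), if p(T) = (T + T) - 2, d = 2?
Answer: 10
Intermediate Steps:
p(T) = -2 + 2*T (p(T) = 2*T - 2 = -2 + 2*T)
(4 - 3)*(p(5) + d) = (4 - 3)*((-2 + 2*5) + 2) = 1*((-2 + 10) + 2) = 1*(8 + 2) = 1*10 = 10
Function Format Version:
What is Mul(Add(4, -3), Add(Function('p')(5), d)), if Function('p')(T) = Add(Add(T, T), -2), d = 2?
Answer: 10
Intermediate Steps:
Function('p')(T) = Add(-2, Mul(2, T)) (Function('p')(T) = Add(Mul(2, T), -2) = Add(-2, Mul(2, T)))
Mul(Add(4, -3), Add(Function('p')(5), d)) = Mul(Add(4, -3), Add(Add(-2, Mul(2, 5)), 2)) = Mul(1, Add(Add(-2, 10), 2)) = Mul(1, Add(8, 2)) = Mul(1, 10) = 10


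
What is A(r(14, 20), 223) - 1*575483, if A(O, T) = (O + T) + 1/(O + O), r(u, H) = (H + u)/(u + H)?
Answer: -1150517/2 ≈ -5.7526e+5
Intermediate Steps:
r(u, H) = 1 (r(u, H) = (H + u)/(H + u) = 1)
A(O, T) = O + T + 1/(2*O) (A(O, T) = (O + T) + 1/(2*O) = O + T + 1/(2*O))
A(r(14, 20), 223) - 1*575483 = (1 + 223 + (½)/1) - 1*575483 = (1 + 223 + (½)*1) - 575483 = (1 + 223 + ½) - 575483 = 449/2 - 575483 = -1150517/2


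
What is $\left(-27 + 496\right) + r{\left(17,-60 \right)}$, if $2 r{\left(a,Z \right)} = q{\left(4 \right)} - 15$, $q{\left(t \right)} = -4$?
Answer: $\frac{919}{2} \approx 459.5$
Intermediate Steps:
$r{\left(a,Z \right)} = - \frac{19}{2}$ ($r{\left(a,Z \right)} = \frac{-4 - 15}{2} = \frac{1}{2} \left(-19\right) = - \frac{19}{2}$)
$\left(-27 + 496\right) + r{\left(17,-60 \right)} = \left(-27 + 496\right) - \frac{19}{2} = 469 - \frac{19}{2} = \frac{919}{2}$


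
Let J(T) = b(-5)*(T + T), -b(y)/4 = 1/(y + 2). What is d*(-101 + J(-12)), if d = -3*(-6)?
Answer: -2394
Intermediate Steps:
b(y) = -4/(2 + y) (b(y) = -4/(y + 2) = -4/(2 + y))
d = 18
J(T) = 8*T/3 (J(T) = (-4/(2 - 5))*(T + T) = (-4/(-3))*(2*T) = (-4*(-⅓))*(2*T) = 4*(2*T)/3 = 8*T/3)
d*(-101 + J(-12)) = 18*(-101 + (8/3)*(-12)) = 18*(-101 - 32) = 18*(-133) = -2394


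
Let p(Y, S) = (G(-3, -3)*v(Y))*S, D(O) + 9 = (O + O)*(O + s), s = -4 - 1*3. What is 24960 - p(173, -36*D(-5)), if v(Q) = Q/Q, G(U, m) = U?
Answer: 12972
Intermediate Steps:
v(Q) = 1
s = -7 (s = -4 - 3 = -7)
D(O) = -9 + 2*O*(-7 + O) (D(O) = -9 + (O + O)*(O - 7) = -9 + (2*O)*(-7 + O) = -9 + 2*O*(-7 + O))
p(Y, S) = -3*S (p(Y, S) = (-3*1)*S = -3*S)
24960 - p(173, -36*D(-5)) = 24960 - (-3)*(-36*(-9 - 14*(-5) + 2*(-5)**2)) = 24960 - (-3)*(-36*(-9 + 70 + 2*25)) = 24960 - (-3)*(-36*(-9 + 70 + 50)) = 24960 - (-3)*(-36*111) = 24960 - (-3)*(-3996) = 24960 - 1*11988 = 24960 - 11988 = 12972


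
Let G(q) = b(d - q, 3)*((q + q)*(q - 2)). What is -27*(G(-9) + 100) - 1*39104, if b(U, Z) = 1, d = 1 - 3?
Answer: -47150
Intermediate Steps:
d = -2
G(q) = 2*q*(-2 + q) (G(q) = 1*((q + q)*(q - 2)) = 1*((2*q)*(-2 + q)) = 1*(2*q*(-2 + q)) = 2*q*(-2 + q))
-27*(G(-9) + 100) - 1*39104 = -27*(2*(-9)*(-2 - 9) + 100) - 1*39104 = -27*(2*(-9)*(-11) + 100) - 39104 = -27*(198 + 100) - 39104 = -27*298 - 39104 = -8046 - 39104 = -47150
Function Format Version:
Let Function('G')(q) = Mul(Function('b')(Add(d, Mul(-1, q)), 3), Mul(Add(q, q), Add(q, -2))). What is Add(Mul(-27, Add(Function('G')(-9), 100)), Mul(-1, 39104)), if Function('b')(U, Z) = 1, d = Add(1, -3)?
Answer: -47150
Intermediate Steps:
d = -2
Function('G')(q) = Mul(2, q, Add(-2, q)) (Function('G')(q) = Mul(1, Mul(Add(q, q), Add(q, -2))) = Mul(1, Mul(Mul(2, q), Add(-2, q))) = Mul(1, Mul(2, q, Add(-2, q))) = Mul(2, q, Add(-2, q)))
Add(Mul(-27, Add(Function('G')(-9), 100)), Mul(-1, 39104)) = Add(Mul(-27, Add(Mul(2, -9, Add(-2, -9)), 100)), Mul(-1, 39104)) = Add(Mul(-27, Add(Mul(2, -9, -11), 100)), -39104) = Add(Mul(-27, Add(198, 100)), -39104) = Add(Mul(-27, 298), -39104) = Add(-8046, -39104) = -47150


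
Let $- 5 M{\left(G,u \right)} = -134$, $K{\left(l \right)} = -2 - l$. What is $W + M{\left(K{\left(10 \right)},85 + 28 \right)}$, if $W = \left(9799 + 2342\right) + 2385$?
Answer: $\frac{72764}{5} \approx 14553.0$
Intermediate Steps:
$W = 14526$ ($W = 12141 + 2385 = 14526$)
$M{\left(G,u \right)} = \frac{134}{5}$ ($M{\left(G,u \right)} = \left(- \frac{1}{5}\right) \left(-134\right) = \frac{134}{5}$)
$W + M{\left(K{\left(10 \right)},85 + 28 \right)} = 14526 + \frac{134}{5} = \frac{72764}{5}$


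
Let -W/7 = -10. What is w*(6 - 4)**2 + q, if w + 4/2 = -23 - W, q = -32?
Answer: -412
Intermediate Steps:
W = 70 (W = -7*(-10) = 70)
w = -95 (w = -2 + (-23 - 1*70) = -2 + (-23 - 70) = -2 - 93 = -95)
w*(6 - 4)**2 + q = -95*(6 - 4)**2 - 32 = -95*2**2 - 32 = -95*4 - 32 = -380 - 32 = -412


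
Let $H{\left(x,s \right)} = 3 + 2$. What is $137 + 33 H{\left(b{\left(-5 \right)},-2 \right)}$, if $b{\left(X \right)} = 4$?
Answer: $302$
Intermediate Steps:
$H{\left(x,s \right)} = 5$
$137 + 33 H{\left(b{\left(-5 \right)},-2 \right)} = 137 + 33 \cdot 5 = 137 + 165 = 302$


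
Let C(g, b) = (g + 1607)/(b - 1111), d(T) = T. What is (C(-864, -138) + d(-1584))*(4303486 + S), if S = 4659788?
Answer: -17739744406566/1249 ≈ -1.4203e+10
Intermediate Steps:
C(g, b) = (1607 + g)/(-1111 + b)
(C(-864, -138) + d(-1584))*(4303486 + S) = ((1607 - 864)/(-1111 - 138) - 1584)*(4303486 + 4659788) = (743/(-1249) - 1584)*8963274 = (-1/1249*743 - 1584)*8963274 = (-743/1249 - 1584)*8963274 = -1979159/1249*8963274 = -17739744406566/1249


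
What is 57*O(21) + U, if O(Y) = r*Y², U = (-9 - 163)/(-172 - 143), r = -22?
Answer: -174199238/315 ≈ -5.5301e+5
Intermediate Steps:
U = 172/315 (U = -172/(-315) = -172*(-1/315) = 172/315 ≈ 0.54603)
O(Y) = -22*Y²
57*O(21) + U = 57*(-22*21²) + 172/315 = 57*(-22*441) + 172/315 = 57*(-9702) + 172/315 = -553014 + 172/315 = -174199238/315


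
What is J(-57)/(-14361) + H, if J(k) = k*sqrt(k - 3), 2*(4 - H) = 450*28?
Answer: -6296 + 38*I*sqrt(15)/4787 ≈ -6296.0 + 0.030744*I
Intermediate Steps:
H = -6296 (H = 4 - 225*28 = 4 - 1/2*12600 = 4 - 6300 = -6296)
J(k) = k*sqrt(-3 + k)
J(-57)/(-14361) + H = -57*sqrt(-3 - 57)/(-14361) - 6296 = -114*I*sqrt(15)*(-1/14361) - 6296 = 38*I*sqrt(15)/4787 - 6296 = -6296 + 38*I*sqrt(15)/4787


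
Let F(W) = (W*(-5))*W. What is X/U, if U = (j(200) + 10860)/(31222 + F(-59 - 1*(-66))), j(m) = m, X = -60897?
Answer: -1886406369/11060 ≈ -1.7056e+5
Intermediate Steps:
F(W) = -5*W² (F(W) = (-5*W)*W = -5*W²)
U = 11060/30977 (U = (200 + 10860)/(31222 - 5*(-59 - 1*(-66))²) = 11060/(31222 - 5*(-59 + 66)²) = 11060/(31222 - 5*7²) = 11060/(31222 - 5*49) = 11060/(31222 - 245) = 11060/30977 ≈ 0.35704)
X/U = -60897/11060/30977 = -60897*30977/11060 = -1886406369/11060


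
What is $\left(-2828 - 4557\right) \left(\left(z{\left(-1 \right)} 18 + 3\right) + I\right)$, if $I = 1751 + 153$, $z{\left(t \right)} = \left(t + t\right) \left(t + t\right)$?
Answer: $-14614915$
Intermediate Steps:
$z{\left(t \right)} = 4 t^{2}$ ($z{\left(t \right)} = 2 t 2 t = 4 t^{2}$)
$I = 1904$
$\left(-2828 - 4557\right) \left(\left(z{\left(-1 \right)} 18 + 3\right) + I\right) = \left(-2828 - 4557\right) \left(\left(4 \left(-1\right)^{2} \cdot 18 + 3\right) + 1904\right) = - 7385 \left(\left(4 \cdot 1 \cdot 18 + 3\right) + 1904\right) = - 7385 \left(\left(4 \cdot 18 + 3\right) + 1904\right) = - 7385 \left(\left(72 + 3\right) + 1904\right) = - 7385 \left(75 + 1904\right) = \left(-7385\right) 1979 = -14614915$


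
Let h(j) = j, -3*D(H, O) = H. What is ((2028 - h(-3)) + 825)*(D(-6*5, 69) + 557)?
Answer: 1619352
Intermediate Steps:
D(H, O) = -H/3
((2028 - h(-3)) + 825)*(D(-6*5, 69) + 557) = ((2028 - 1*(-3)) + 825)*(-(-2)*5 + 557) = ((2028 + 3) + 825)*(-⅓*(-30) + 557) = (2031 + 825)*(10 + 557) = 2856*567 = 1619352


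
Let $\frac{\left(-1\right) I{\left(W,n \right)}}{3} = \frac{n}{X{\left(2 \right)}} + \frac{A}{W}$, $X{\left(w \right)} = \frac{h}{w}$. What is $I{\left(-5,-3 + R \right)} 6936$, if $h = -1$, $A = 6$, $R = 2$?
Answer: $- \frac{83232}{5} \approx -16646.0$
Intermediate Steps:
$X{\left(w \right)} = - \frac{1}{w}$
$I{\left(W,n \right)} = - \frac{18}{W} + 6 n$ ($I{\left(W,n \right)} = - 3 \left(\frac{n}{\left(-1\right) \frac{1}{2}} + \frac{6}{W}\right) = - 3 \left(\frac{n}{- \frac{1}{2}} + \frac{6}{W}\right) = - 3 \left(n \left(-2\right) + \frac{6}{W}\right) = - 3 \left(- 2 n + \frac{6}{W}\right) = - \frac{18}{W} + 6 n$)
$I{\left(-5,-3 + R \right)} 6936 = \left(- \frac{18}{-5} + 6 \left(-3 + 2\right)\right) 6936 = \left(\left(-18\right) \left(- \frac{1}{5}\right) + 6 \left(-1\right)\right) 6936 = \left(\frac{18}{5} - 6\right) 6936 = \left(- \frac{12}{5}\right) 6936 = - \frac{83232}{5}$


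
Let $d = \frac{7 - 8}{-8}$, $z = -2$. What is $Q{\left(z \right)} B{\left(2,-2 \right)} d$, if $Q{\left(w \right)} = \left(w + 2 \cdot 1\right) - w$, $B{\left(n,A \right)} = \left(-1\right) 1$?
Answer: $- \frac{1}{4} \approx -0.25$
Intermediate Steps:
$B{\left(n,A \right)} = -1$
$Q{\left(w \right)} = 2$ ($Q{\left(w \right)} = \left(w + 2\right) - w = \left(2 + w\right) - w = 2$)
$d = \frac{1}{8}$ ($d = \left(-1\right) \left(- \frac{1}{8}\right) = \frac{1}{8} \approx 0.125$)
$Q{\left(z \right)} B{\left(2,-2 \right)} d = 2 \left(-1\right) \frac{1}{8} = \left(-2\right) \frac{1}{8} = - \frac{1}{4}$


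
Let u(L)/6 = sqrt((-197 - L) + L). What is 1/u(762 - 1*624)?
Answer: -I*sqrt(197)/1182 ≈ -0.011875*I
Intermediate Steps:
u(L) = 6*I*sqrt(197) (u(L) = 6*sqrt((-197 - L) + L) = 6*sqrt(-197) = 6*(I*sqrt(197)) = 6*I*sqrt(197))
1/u(762 - 1*624) = 1/(6*I*sqrt(197)) = -I*sqrt(197)/1182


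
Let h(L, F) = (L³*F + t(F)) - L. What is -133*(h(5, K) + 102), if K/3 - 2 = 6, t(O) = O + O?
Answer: -418285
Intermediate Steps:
t(O) = 2*O
K = 24 (K = 6 + 3*6 = 6 + 18 = 24)
h(L, F) = -L + 2*F + F*L³ (h(L, F) = (L³*F + 2*F) - L = (F*L³ + 2*F) - L = (2*F + F*L³) - L = -L + 2*F + F*L³)
-133*(h(5, K) + 102) = -133*((-1*5 + 2*24 + 24*5³) + 102) = -133*((-5 + 48 + 24*125) + 102) = -133*((-5 + 48 + 3000) + 102) = -133*(3043 + 102) = -133*3145 = -418285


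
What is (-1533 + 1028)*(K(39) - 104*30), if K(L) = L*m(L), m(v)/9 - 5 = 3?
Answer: 157560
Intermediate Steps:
m(v) = 72 (m(v) = 45 + 9*3 = 45 + 27 = 72)
K(L) = 72*L (K(L) = L*72 = 72*L)
(-1533 + 1028)*(K(39) - 104*30) = (-1533 + 1028)*(72*39 - 104*30) = -505*(2808 - 3120) = -505*(-312) = 157560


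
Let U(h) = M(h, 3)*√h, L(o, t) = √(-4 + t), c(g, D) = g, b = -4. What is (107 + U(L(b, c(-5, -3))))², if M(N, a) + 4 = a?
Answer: (107 - √3*√I)² ≈ 11187.0 - 259.1*I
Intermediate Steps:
M(N, a) = -4 + a
U(h) = -√h (U(h) = (-4 + 3)*√h = -√h)
(107 + U(L(b, c(-5, -3))))² = (107 - √(√(-4 - 5)))² = (107 - √(√(-9)))² = (107 - √(3*I))² = (107 - √3*√I)²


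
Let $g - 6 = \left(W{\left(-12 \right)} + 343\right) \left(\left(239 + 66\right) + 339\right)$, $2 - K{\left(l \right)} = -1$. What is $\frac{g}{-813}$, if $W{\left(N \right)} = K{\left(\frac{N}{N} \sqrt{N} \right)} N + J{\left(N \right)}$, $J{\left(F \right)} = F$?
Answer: $- \frac{189986}{813} \approx -233.69$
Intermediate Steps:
$K{\left(l \right)} = 3$ ($K{\left(l \right)} = 2 - -1 = 2 + 1 = 3$)
$W{\left(N \right)} = 4 N$ ($W{\left(N \right)} = 3 N + N = 4 N$)
$g = 189986$ ($g = 6 + \left(4 \left(-12\right) + 343\right) \left(\left(239 + 66\right) + 339\right) = 6 + \left(-48 + 343\right) \left(305 + 339\right) = 6 + 295 \cdot 644 = 6 + 189980 = 189986$)
$\frac{g}{-813} = \frac{189986}{-813} = 189986 \left(- \frac{1}{813}\right) = - \frac{189986}{813}$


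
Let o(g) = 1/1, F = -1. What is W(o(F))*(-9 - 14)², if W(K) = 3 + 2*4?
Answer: 5819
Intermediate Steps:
o(g) = 1
W(K) = 11 (W(K) = 3 + 8 = 11)
W(o(F))*(-9 - 14)² = 11*(-9 - 14)² = 11*(-23)² = 11*529 = 5819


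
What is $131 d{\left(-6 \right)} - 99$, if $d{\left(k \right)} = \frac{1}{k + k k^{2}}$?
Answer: $- \frac{22109}{222} \approx -99.59$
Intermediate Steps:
$d{\left(k \right)} = \frac{1}{k + k^{3}}$
$131 d{\left(-6 \right)} - 99 = \frac{131}{-6 + \left(-6\right)^{3}} - 99 = \frac{131}{-6 - 216} - 99 = \frac{131}{-222} - 99 = 131 \left(- \frac{1}{222}\right) - 99 = - \frac{131}{222} - 99 = - \frac{22109}{222}$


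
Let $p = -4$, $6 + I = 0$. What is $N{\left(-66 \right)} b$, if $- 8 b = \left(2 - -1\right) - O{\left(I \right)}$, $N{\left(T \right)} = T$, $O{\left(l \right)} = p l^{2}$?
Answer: $\frac{4851}{4} \approx 1212.8$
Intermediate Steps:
$I = -6$ ($I = -6 + 0 = -6$)
$O{\left(l \right)} = - 4 l^{2}$
$b = - \frac{147}{8}$ ($b = - \frac{\left(2 - -1\right) - - 4 \left(-6\right)^{2}}{8} = - \frac{\left(2 + 1\right) - \left(-4\right) 36}{8} = - \frac{3 - -144}{8} = - \frac{3 + 144}{8} = \left(- \frac{1}{8}\right) 147 = - \frac{147}{8} \approx -18.375$)
$N{\left(-66 \right)} b = \left(-66\right) \left(- \frac{147}{8}\right) = \frac{4851}{4}$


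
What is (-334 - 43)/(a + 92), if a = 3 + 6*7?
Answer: -377/137 ≈ -2.7518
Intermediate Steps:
a = 45 (a = 3 + 42 = 45)
(-334 - 43)/(a + 92) = (-334 - 43)/(45 + 92) = -377/137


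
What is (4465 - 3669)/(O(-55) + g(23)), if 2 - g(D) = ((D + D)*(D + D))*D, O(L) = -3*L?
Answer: -796/48501 ≈ -0.016412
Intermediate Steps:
g(D) = 2 - 4*D³ (g(D) = 2 - (D + D)*(D + D)*D = 2 - (2*D)*(2*D)*D = 2 - 4*D²*D = 2 - 4*D³)
(4465 - 3669)/(O(-55) + g(23)) = (4465 - 3669)/(-3*(-55) + (2 - 4*23³)) = 796/(165 + (2 - 4*12167)) = 796/(165 + (2 - 48668)) = 796/(165 - 48666) = 796/(-48501) = 796*(-1/48501) = -796/48501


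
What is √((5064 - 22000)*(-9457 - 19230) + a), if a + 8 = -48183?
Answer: √485794841 ≈ 22041.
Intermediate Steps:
a = -48191 (a = -8 - 48183 = -48191)
√((5064 - 22000)*(-9457 - 19230) + a) = √((5064 - 22000)*(-9457 - 19230) - 48191) = √(-16936*(-28687) - 48191) = √(485843032 - 48191) = √485794841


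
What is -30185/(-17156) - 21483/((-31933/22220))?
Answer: 744583570015/49803868 ≈ 14950.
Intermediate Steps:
-30185/(-17156) - 21483/((-31933/22220)) = -30185*(-1/17156) - 21483/((-31933*1/22220)) = 30185/17156 - 21483/(-2903/2020) = 30185/17156 - 21483*(-2020/2903) = 30185/17156 + 43395660/2903 = 744583570015/49803868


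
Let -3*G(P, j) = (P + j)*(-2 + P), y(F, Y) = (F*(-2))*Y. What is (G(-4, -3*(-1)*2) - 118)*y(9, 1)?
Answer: 2052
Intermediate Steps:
y(F, Y) = -2*F*Y (y(F, Y) = (-2*F)*Y = -2*F*Y)
G(P, j) = -(-2 + P)*(P + j)/3 (G(P, j) = -(P + j)*(-2 + P)/3 = -(-2 + P)*(P + j)/3)
(G(-4, -3*(-1)*2) - 118)*y(9, 1) = ((-⅓*(-4)² + (⅔)*(-4) + 2*(-3*(-1)*2)/3 - ⅓*(-4)*-3*(-1)*2) - 118)*(-2*9*1) = ((-⅓*16 - 8/3 + 2*(3*2)/3 - ⅓*(-4)*3*2) - 118)*(-18) = ((-16/3 - 8/3 + (⅔)*6 - ⅓*(-4)*6) - 118)*(-18) = ((-16/3 - 8/3 + 4 + 8) - 118)*(-18) = (4 - 118)*(-18) = -114*(-18) = 2052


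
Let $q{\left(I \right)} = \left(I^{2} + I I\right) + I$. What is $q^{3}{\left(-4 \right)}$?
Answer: $21952$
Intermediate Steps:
$q{\left(I \right)} = I + 2 I^{2}$ ($q{\left(I \right)} = \left(I^{2} + I^{2}\right) + I = 2 I^{2} + I = I + 2 I^{2}$)
$q^{3}{\left(-4 \right)} = \left(- 4 \left(1 + 2 \left(-4\right)\right)\right)^{3} = \left(- 4 \left(1 - 8\right)\right)^{3} = \left(\left(-4\right) \left(-7\right)\right)^{3} = 28^{3} = 21952$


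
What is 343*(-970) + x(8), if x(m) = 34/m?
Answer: -1330823/4 ≈ -3.3271e+5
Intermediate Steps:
343*(-970) + x(8) = 343*(-970) + 34/8 = -332710 + 34*(⅛) = -332710 + 17/4 = -1330823/4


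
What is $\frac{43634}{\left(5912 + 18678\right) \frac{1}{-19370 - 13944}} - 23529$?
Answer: $- \frac{1016100593}{12295} \approx -82643.0$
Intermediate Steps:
$\frac{43634}{\left(5912 + 18678\right) \frac{1}{-19370 - 13944}} - 23529 = \frac{43634}{24590 \frac{1}{-33314}} - 23529 = \frac{43634}{24590 \left(- \frac{1}{33314}\right)} - 23529 = \frac{43634}{- \frac{12295}{16657}} - 23529 = 43634 \left(- \frac{16657}{12295}\right) - 23529 = - \frac{726811538}{12295} - 23529 = - \frac{1016100593}{12295}$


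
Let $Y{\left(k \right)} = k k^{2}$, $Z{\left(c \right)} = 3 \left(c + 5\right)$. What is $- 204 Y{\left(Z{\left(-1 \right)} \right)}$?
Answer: $-352512$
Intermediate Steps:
$Z{\left(c \right)} = 15 + 3 c$ ($Z{\left(c \right)} = 3 \left(5 + c\right) = 15 + 3 c$)
$Y{\left(k \right)} = k^{3}$
$- 204 Y{\left(Z{\left(-1 \right)} \right)} = - 204 \left(15 + 3 \left(-1\right)\right)^{3} = - 204 \left(15 - 3\right)^{3} = - 204 \cdot 12^{3} = \left(-204\right) 1728 = -352512$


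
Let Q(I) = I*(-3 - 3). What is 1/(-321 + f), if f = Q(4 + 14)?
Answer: -1/429 ≈ -0.0023310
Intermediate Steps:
Q(I) = -6*I (Q(I) = I*(-6) = -6*I)
f = -108 (f = -6*(4 + 14) = -6*18 = -108)
1/(-321 + f) = 1/(-321 - 108) = 1/(-429) = -1/429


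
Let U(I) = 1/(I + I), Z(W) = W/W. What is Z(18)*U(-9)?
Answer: -1/18 ≈ -0.055556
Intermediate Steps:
Z(W) = 1
U(I) = 1/(2*I)
Z(18)*U(-9) = 1*((1/2)/(-9)) = 1*((1/2)*(-1/9)) = 1*(-1/18) = -1/18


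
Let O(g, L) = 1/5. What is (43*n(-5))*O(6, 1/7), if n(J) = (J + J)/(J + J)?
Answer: 43/5 ≈ 8.6000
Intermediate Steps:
n(J) = 1 (n(J) = (2*J)/((2*J)) = (2*J)*(1/(2*J)) = 1)
O(g, L) = ⅕
(43*n(-5))*O(6, 1/7) = (43*1)*(⅕) = 43*(⅕) = 43/5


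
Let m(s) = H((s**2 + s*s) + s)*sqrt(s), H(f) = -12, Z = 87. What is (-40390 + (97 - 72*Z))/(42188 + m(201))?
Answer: -491036679/444949600 - 139671*sqrt(201)/444949600 ≈ -1.1080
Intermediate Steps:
m(s) = -12*sqrt(s)
(-40390 + (97 - 72*Z))/(42188 + m(201)) = (-40390 + (97 - 72*87))/(42188 - 12*sqrt(201)) = (-40390 + (97 - 6264))/(42188 - 12*sqrt(201)) = (-40390 - 6167)/(42188 - 12*sqrt(201)) = -46557/(42188 - 12*sqrt(201))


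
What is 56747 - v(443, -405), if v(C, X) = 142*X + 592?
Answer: 113665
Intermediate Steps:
v(C, X) = 592 + 142*X
56747 - v(443, -405) = 56747 - (592 + 142*(-405)) = 56747 - (592 - 57510) = 56747 - 1*(-56918) = 56747 + 56918 = 113665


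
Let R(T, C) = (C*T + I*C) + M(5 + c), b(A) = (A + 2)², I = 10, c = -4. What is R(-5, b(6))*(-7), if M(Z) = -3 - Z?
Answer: -2212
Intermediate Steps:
b(A) = (2 + A)²
R(T, C) = -4 + 10*C + C*T (R(T, C) = (C*T + 10*C) + (-3 - (5 - 4)) = (10*C + C*T) + (-3 - 1*1) = (10*C + C*T) + (-3 - 1) = (10*C + C*T) - 4 = -4 + 10*C + C*T)
R(-5, b(6))*(-7) = (-4 + 10*(2 + 6)² + (2 + 6)²*(-5))*(-7) = (-4 + 10*8² + 8²*(-5))*(-7) = (-4 + 10*64 + 64*(-5))*(-7) = (-4 + 640 - 320)*(-7) = 316*(-7) = -2212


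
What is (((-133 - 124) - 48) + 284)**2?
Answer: 441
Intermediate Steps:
(((-133 - 124) - 48) + 284)**2 = ((-257 - 48) + 284)**2 = (-305 + 284)**2 = (-21)**2 = 441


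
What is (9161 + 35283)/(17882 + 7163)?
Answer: 44444/25045 ≈ 1.7746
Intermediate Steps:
(9161 + 35283)/(17882 + 7163) = 44444/25045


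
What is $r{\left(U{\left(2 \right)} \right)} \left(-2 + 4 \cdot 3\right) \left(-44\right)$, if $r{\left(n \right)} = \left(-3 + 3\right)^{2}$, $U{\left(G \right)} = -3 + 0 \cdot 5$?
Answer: $0$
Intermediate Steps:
$U{\left(G \right)} = -3$ ($U{\left(G \right)} = -3 + 0 = -3$)
$r{\left(n \right)} = 0$ ($r{\left(n \right)} = 0^{2} = 0$)
$r{\left(U{\left(2 \right)} \right)} \left(-2 + 4 \cdot 3\right) \left(-44\right) = 0 \left(-2 + 4 \cdot 3\right) \left(-44\right) = 0 \left(-2 + 12\right) \left(-44\right) = 0 \cdot 10 \left(-44\right) = 0 \left(-44\right) = 0$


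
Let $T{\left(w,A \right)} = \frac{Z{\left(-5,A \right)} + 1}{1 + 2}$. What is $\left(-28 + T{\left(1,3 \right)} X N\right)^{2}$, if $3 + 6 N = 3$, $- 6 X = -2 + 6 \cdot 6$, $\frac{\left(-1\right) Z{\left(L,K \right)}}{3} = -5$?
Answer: $784$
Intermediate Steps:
$Z{\left(L,K \right)} = 15$ ($Z{\left(L,K \right)} = \left(-3\right) \left(-5\right) = 15$)
$X = - \frac{17}{3}$ ($X = - \frac{-2 + 6 \cdot 6}{6} = - \frac{-2 + 36}{6} = \left(- \frac{1}{6}\right) 34 = - \frac{17}{3} \approx -5.6667$)
$T{\left(w,A \right)} = \frac{16}{3}$ ($T{\left(w,A \right)} = \frac{15 + 1}{1 + 2} = \frac{16}{3}$)
$N = 0$ ($N = - \frac{1}{2} + \frac{1}{6} \cdot 3 = - \frac{1}{2} + \frac{1}{2} = 0$)
$\left(-28 + T{\left(1,3 \right)} X N\right)^{2} = \left(-28 + \frac{16}{3} \left(- \frac{17}{3}\right) 0\right)^{2} = \left(-28 - 0\right)^{2} = \left(-28 + 0\right)^{2} = \left(-28\right)^{2} = 784$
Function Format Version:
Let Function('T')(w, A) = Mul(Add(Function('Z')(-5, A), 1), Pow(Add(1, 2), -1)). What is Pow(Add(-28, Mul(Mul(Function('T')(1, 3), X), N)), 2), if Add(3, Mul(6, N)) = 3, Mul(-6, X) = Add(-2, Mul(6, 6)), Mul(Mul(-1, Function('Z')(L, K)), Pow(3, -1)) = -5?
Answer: 784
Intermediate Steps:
Function('Z')(L, K) = 15 (Function('Z')(L, K) = Mul(-3, -5) = 15)
X = Rational(-17, 3) (X = Mul(Rational(-1, 6), Add(-2, Mul(6, 6))) = Mul(Rational(-1, 6), Add(-2, 36)) = Mul(Rational(-1, 6), 34) = Rational(-17, 3) ≈ -5.6667)
Function('T')(w, A) = Rational(16, 3) (Function('T')(w, A) = Mul(Add(15, 1), Pow(Add(1, 2), -1)) = Mul(16, Pow(3, -1)) = Mul(16, Rational(1, 3)) = Rational(16, 3))
N = 0 (N = Add(Rational(-1, 2), Mul(Rational(1, 6), 3)) = Add(Rational(-1, 2), Rational(1, 2)) = 0)
Pow(Add(-28, Mul(Mul(Function('T')(1, 3), X), N)), 2) = Pow(Add(-28, Mul(Mul(Rational(16, 3), Rational(-17, 3)), 0)), 2) = Pow(Add(-28, Mul(Rational(-272, 9), 0)), 2) = Pow(Add(-28, 0), 2) = Pow(-28, 2) = 784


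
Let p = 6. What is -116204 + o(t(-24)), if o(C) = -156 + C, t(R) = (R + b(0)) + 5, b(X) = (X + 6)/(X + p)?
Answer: -116378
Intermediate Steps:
b(X) = 1 (b(X) = (X + 6)/(X + 6) = (6 + X)/(6 + X) = 1)
t(R) = 6 + R (t(R) = (R + 1) + 5 = (1 + R) + 5 = 6 + R)
-116204 + o(t(-24)) = -116204 + (-156 + (6 - 24)) = -116204 + (-156 - 18) = -116204 - 174 = -116378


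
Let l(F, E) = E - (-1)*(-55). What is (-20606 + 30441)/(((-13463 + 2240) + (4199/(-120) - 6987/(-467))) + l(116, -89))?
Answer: -551153400/638129173 ≈ -0.86370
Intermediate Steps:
l(F, E) = -55 + E (l(F, E) = E - 1*55 = E - 55 = -55 + E)
(-20606 + 30441)/(((-13463 + 2240) + (4199/(-120) - 6987/(-467))) + l(116, -89)) = (-20606 + 30441)/(((-13463 + 2240) + (4199/(-120) - 6987/(-467))) + (-55 - 89)) = 9835/((-11223 + (4199*(-1/120) - 6987*(-1/467))) - 144) = 9835/((-11223 + (-4199/120 + 6987/467)) - 144) = 9835/((-11223 - 1122493/56040) - 144) = 9835/(-630059413/56040 - 144) = 9835/(-638129173/56040) = 9835*(-56040/638129173) = -551153400/638129173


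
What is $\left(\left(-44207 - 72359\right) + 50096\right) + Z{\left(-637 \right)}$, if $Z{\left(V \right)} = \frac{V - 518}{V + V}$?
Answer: $- \frac{12097375}{182} \approx -66469.0$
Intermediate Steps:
$Z{\left(V \right)} = \frac{-518 + V}{2 V}$
$\left(\left(-44207 - 72359\right) + 50096\right) + Z{\left(-637 \right)} = \left(\left(-44207 - 72359\right) + 50096\right) + \frac{-518 - 637}{2 \left(-637\right)} = \left(-116566 + 50096\right) + \frac{1}{2} \left(- \frac{1}{637}\right) \left(-1155\right) = -66470 + \frac{165}{182} = - \frac{12097375}{182}$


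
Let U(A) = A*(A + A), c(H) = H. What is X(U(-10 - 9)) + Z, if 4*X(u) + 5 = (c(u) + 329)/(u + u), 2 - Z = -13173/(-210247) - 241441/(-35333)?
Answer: -255902661225803/42907924281776 ≈ -5.9640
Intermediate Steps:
U(A) = 2*A² (U(A) = A*(2*A) = 2*A²)
Z = -36370373034/7428657251 (Z = 2 - (-13173/(-210247) - 241441/(-35333)) = 2 - (-13173*(-1/210247) - 241441*(-1/35333)) = 2 - (13173/210247 + 241441/35333) = 2 - 1*51227687536/7428657251 = 2 - 51227687536/7428657251 = -36370373034/7428657251 ≈ -4.8960)
X(u) = -5/4 + (329 + u)/(8*u) (X(u) = -5/4 + ((u + 329)/(u + u))/4 = -5/4 + ((329 + u)/((2*u)))/4 = -5/4 + ((329 + u)*(1/(2*u)))/4 = -5/4 + ((329 + u)/(2*u))/4 = -5/4 + (329 + u)/(8*u))
X(U(-10 - 9)) + Z = (329 - 18*(-10 - 9)²)/(8*((2*(-10 - 9)²))) - 36370373034/7428657251 = (329 - 18*(-19)²)/(8*((2*(-19)²))) - 36370373034/7428657251 = (329 - 18*361)/(8*((2*361))) - 36370373034/7428657251 = (⅛)*(329 - 9*722)/722 - 36370373034/7428657251 = (⅛)*(1/722)*(329 - 6498) - 36370373034/7428657251 = (⅛)*(1/722)*(-6169) - 36370373034/7428657251 = -6169/5776 - 36370373034/7428657251 = -255902661225803/42907924281776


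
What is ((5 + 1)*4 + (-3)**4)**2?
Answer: 11025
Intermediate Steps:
((5 + 1)*4 + (-3)**4)**2 = (6*4 + 81)**2 = (24 + 81)**2 = 105**2 = 11025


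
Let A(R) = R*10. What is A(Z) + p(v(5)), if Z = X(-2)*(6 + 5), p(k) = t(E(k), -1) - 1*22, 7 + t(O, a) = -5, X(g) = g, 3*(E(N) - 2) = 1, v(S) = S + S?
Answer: -254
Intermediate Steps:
v(S) = 2*S
E(N) = 7/3 (E(N) = 2 + (1/3)*1 = 2 + 1/3 = 7/3)
t(O, a) = -12 (t(O, a) = -7 - 5 = -12)
p(k) = -34 (p(k) = -12 - 1*22 = -12 - 22 = -34)
Z = -22 (Z = -2*(6 + 5) = -2*11 = -22)
A(R) = 10*R
A(Z) + p(v(5)) = 10*(-22) - 34 = -220 - 34 = -254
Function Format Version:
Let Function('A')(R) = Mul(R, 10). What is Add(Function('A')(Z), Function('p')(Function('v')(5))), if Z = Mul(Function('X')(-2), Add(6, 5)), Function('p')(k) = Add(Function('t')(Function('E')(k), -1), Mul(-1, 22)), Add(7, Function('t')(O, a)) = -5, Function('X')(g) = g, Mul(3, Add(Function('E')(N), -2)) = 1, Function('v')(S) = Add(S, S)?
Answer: -254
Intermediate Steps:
Function('v')(S) = Mul(2, S)
Function('E')(N) = Rational(7, 3) (Function('E')(N) = Add(2, Mul(Rational(1, 3), 1)) = Add(2, Rational(1, 3)) = Rational(7, 3))
Function('t')(O, a) = -12 (Function('t')(O, a) = Add(-7, -5) = -12)
Function('p')(k) = -34 (Function('p')(k) = Add(-12, Mul(-1, 22)) = Add(-12, -22) = -34)
Z = -22 (Z = Mul(-2, Add(6, 5)) = Mul(-2, 11) = -22)
Function('A')(R) = Mul(10, R)
Add(Function('A')(Z), Function('p')(Function('v')(5))) = Add(Mul(10, -22), -34) = Add(-220, -34) = -254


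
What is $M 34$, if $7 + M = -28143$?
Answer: $-957100$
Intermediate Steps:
$M = -28150$ ($M = -7 - 28143 = -28150$)
$M 34 = \left(-28150\right) 34 = -957100$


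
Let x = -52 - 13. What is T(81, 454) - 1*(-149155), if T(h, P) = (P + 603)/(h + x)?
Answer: 2387537/16 ≈ 1.4922e+5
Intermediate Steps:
x = -65
T(h, P) = (603 + P)/(-65 + h) (T(h, P) = (P + 603)/(h - 65) = (603 + P)/(-65 + h))
T(81, 454) - 1*(-149155) = (603 + 454)/(-65 + 81) - 1*(-149155) = 1057/16 + 149155 = 2387537/16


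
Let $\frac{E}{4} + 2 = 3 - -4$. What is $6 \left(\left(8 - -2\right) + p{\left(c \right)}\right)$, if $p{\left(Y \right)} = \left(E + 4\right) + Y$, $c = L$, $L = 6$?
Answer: $240$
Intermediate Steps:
$c = 6$
$E = 20$ ($E = -8 + 4 \left(3 - -4\right) = -8 + 4 \left(3 + 4\right) = -8 + 4 \cdot 7 = -8 + 28 = 20$)
$p{\left(Y \right)} = 24 + Y$ ($p{\left(Y \right)} = \left(20 + 4\right) + Y = 24 + Y$)
$6 \left(\left(8 - -2\right) + p{\left(c \right)}\right) = 6 \left(\left(8 - -2\right) + \left(24 + 6\right)\right) = 6 \left(\left(8 + 2\right) + 30\right) = 6 \left(10 + 30\right) = 6 \cdot 40 = 240$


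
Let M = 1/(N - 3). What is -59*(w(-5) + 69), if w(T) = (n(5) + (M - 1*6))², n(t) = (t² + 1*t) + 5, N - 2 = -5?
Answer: -1912367/36 ≈ -53121.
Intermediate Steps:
N = -3 (N = 2 - 5 = -3)
M = -⅙ (M = 1/(-3 - 3) = 1/(-6) = -⅙ ≈ -0.16667)
n(t) = 5 + t + t² (n(t) = (t² + t) + 5 = (t + t²) + 5 = 5 + t + t²)
w(T) = 29929/36 (w(T) = ((5 + 5 + 5²) + (-⅙ - 1*6))² = ((5 + 5 + 25) + (-⅙ - 6))² = (35 - 37/6)² = (173/6)² = 29929/36)
-59*(w(-5) + 69) = -59*(29929/36 + 69) = -59*32413/36 = -1912367/36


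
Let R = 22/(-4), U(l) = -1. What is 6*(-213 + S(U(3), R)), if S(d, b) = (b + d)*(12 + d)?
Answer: -1707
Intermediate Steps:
R = -11/2 (R = 22*(-¼) = -11/2 ≈ -5.5000)
S(d, b) = (12 + d)*(b + d)
6*(-213 + S(U(3), R)) = 6*(-213 + ((-1)² + 12*(-11/2) + 12*(-1) - 11/2*(-1))) = 6*(-213 + (1 - 66 - 12 + 11/2)) = 6*(-213 - 143/2) = 6*(-569/2) = -1707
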